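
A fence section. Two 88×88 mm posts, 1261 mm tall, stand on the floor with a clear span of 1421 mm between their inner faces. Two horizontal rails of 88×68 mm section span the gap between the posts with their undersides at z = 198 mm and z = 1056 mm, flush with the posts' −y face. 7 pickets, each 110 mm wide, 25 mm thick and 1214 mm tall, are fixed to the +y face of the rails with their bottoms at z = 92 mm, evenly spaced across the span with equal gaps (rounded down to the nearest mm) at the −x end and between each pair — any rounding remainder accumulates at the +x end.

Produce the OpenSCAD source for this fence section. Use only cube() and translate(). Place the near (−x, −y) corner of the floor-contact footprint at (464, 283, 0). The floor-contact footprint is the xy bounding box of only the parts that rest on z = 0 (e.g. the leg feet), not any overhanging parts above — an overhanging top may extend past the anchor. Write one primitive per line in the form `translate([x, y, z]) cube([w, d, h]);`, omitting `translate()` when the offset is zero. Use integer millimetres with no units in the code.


translate([464, 283, 0]) cube([88, 88, 1261]);
translate([1973, 283, 0]) cube([88, 88, 1261]);
translate([552, 283, 198]) cube([1421, 88, 68]);
translate([552, 283, 1056]) cube([1421, 88, 68]);
translate([633, 371, 92]) cube([110, 25, 1214]);
translate([824, 371, 92]) cube([110, 25, 1214]);
translate([1015, 371, 92]) cube([110, 25, 1214]);
translate([1206, 371, 92]) cube([110, 25, 1214]);
translate([1397, 371, 92]) cube([110, 25, 1214]);
translate([1588, 371, 92]) cube([110, 25, 1214]);
translate([1779, 371, 92]) cube([110, 25, 1214]);


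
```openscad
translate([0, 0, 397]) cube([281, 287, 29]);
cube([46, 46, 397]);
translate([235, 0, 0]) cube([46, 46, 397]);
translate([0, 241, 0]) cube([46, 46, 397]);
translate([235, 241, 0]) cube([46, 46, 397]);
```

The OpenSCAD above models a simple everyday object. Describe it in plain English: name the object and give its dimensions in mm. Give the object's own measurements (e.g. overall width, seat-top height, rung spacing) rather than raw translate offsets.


A simple wooden stool: a rectangular seat 281 mm (x) by 287 mm (y), 29 mm thick, top face at z = 426 mm, on four square legs, each 46×46 mm in cross-section. The legs rest on z = 0, each flush with a corner of the seat.


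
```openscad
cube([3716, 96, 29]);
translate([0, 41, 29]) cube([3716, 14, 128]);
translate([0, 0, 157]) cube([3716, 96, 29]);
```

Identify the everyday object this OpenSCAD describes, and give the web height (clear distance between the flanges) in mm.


An I-beam. The web height is 128 mm.

Two wide flanges with a thin centred web — an I-beam. Overall 186 mm minus two 29 mm flanges gives a web of 186 − 2·29 = 128 mm.


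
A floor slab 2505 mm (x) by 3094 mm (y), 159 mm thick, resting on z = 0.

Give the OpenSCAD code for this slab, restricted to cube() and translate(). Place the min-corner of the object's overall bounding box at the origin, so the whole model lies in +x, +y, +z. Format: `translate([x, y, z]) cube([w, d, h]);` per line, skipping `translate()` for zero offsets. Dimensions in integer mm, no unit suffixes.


cube([2505, 3094, 159]);


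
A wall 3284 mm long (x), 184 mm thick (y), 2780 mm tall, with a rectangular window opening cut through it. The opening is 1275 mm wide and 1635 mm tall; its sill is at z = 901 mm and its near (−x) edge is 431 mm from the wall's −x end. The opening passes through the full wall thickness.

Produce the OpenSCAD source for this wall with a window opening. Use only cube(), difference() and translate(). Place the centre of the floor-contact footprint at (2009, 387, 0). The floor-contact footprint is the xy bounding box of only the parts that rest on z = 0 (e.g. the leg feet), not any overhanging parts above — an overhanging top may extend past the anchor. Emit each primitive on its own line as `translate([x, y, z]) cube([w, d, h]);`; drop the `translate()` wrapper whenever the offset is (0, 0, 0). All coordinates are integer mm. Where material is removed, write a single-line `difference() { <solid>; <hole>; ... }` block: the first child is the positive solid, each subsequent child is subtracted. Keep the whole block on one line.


difference() { translate([367, 295, 0]) cube([3284, 184, 2780]); translate([798, 295, 901]) cube([1275, 184, 1635]); }


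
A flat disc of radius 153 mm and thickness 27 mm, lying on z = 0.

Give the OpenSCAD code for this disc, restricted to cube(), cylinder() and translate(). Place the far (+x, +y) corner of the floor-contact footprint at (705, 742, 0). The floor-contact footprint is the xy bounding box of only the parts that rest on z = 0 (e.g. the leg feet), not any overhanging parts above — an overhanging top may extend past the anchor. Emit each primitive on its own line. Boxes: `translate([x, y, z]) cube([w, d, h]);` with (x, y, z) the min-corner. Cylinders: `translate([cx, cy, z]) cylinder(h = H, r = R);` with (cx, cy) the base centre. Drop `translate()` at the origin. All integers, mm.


translate([552, 589, 0]) cylinder(h = 27, r = 153);


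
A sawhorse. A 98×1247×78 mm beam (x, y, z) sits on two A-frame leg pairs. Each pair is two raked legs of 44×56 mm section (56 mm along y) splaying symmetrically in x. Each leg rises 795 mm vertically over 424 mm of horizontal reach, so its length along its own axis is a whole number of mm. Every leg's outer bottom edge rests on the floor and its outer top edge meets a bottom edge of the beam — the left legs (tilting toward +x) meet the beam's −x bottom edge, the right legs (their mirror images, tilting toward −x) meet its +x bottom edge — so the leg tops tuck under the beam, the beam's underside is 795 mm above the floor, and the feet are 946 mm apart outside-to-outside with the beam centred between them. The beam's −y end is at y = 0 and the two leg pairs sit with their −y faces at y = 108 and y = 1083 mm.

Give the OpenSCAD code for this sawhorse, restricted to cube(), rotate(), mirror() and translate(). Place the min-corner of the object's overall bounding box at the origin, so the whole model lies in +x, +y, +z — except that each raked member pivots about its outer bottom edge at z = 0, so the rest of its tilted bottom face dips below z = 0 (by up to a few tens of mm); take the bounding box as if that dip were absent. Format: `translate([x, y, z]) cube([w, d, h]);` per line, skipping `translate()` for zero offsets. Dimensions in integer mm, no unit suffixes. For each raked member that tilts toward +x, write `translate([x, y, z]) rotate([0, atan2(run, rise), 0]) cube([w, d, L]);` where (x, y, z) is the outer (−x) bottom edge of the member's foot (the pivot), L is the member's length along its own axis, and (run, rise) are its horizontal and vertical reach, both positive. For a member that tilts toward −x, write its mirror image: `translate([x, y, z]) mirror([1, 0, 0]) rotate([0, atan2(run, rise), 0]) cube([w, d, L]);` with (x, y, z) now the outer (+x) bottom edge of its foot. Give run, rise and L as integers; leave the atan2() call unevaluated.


translate([424, 0, 795]) cube([98, 1247, 78]);
translate([0, 108, 0]) rotate([0, atan2(424, 795), 0]) cube([44, 56, 901]);
translate([946, 108, 0]) mirror([1, 0, 0]) rotate([0, atan2(424, 795), 0]) cube([44, 56, 901]);
translate([0, 1083, 0]) rotate([0, atan2(424, 795), 0]) cube([44, 56, 901]);
translate([946, 1083, 0]) mirror([1, 0, 0]) rotate([0, atan2(424, 795), 0]) cube([44, 56, 901]);


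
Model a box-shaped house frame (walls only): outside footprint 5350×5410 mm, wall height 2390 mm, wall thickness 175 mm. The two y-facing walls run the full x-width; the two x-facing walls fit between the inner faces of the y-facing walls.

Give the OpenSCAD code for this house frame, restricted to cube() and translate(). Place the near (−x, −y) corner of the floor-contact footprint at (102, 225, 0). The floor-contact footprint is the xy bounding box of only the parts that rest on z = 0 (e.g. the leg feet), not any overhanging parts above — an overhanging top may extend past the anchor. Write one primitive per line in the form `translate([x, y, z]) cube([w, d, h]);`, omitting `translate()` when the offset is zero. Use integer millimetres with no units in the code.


translate([102, 225, 0]) cube([5350, 175, 2390]);
translate([102, 5460, 0]) cube([5350, 175, 2390]);
translate([102, 400, 0]) cube([175, 5060, 2390]);
translate([5277, 400, 0]) cube([175, 5060, 2390]);


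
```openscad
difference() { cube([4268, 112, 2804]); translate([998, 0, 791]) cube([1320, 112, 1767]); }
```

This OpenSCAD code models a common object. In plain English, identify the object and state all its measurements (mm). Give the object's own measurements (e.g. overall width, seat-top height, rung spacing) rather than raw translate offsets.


A wall 4268 mm long (x), 112 mm thick (y), 2804 mm tall, with a rectangular window opening cut through it. The opening is 1320 mm wide and 1767 mm tall; its sill is at z = 791 mm and its near (−x) edge is 998 mm from the wall's −x end. The opening passes through the full wall thickness.


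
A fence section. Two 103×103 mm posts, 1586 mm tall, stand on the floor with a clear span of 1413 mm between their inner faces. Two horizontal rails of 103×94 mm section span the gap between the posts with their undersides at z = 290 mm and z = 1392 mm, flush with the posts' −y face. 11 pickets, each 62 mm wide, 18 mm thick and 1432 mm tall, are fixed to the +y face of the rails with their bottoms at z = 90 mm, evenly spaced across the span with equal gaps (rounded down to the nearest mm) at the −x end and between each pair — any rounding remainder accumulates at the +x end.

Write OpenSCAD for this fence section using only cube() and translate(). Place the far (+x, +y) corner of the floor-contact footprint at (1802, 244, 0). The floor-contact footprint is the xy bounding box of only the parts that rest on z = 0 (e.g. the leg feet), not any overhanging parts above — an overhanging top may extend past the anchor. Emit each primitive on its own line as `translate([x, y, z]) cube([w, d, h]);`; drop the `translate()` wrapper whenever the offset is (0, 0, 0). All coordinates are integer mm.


translate([183, 141, 0]) cube([103, 103, 1586]);
translate([1699, 141, 0]) cube([103, 103, 1586]);
translate([286, 141, 290]) cube([1413, 103, 94]);
translate([286, 141, 1392]) cube([1413, 103, 94]);
translate([346, 244, 90]) cube([62, 18, 1432]);
translate([468, 244, 90]) cube([62, 18, 1432]);
translate([590, 244, 90]) cube([62, 18, 1432]);
translate([712, 244, 90]) cube([62, 18, 1432]);
translate([834, 244, 90]) cube([62, 18, 1432]);
translate([956, 244, 90]) cube([62, 18, 1432]);
translate([1078, 244, 90]) cube([62, 18, 1432]);
translate([1200, 244, 90]) cube([62, 18, 1432]);
translate([1322, 244, 90]) cube([62, 18, 1432]);
translate([1444, 244, 90]) cube([62, 18, 1432]);
translate([1566, 244, 90]) cube([62, 18, 1432]);


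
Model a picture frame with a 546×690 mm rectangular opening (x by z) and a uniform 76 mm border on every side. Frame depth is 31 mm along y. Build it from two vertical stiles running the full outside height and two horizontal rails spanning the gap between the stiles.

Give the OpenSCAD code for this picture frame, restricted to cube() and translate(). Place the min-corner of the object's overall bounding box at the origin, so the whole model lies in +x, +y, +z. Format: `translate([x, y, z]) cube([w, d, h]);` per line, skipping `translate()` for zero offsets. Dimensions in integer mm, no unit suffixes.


cube([76, 31, 842]);
translate([622, 0, 0]) cube([76, 31, 842]);
translate([76, 0, 0]) cube([546, 31, 76]);
translate([76, 0, 766]) cube([546, 31, 76]);


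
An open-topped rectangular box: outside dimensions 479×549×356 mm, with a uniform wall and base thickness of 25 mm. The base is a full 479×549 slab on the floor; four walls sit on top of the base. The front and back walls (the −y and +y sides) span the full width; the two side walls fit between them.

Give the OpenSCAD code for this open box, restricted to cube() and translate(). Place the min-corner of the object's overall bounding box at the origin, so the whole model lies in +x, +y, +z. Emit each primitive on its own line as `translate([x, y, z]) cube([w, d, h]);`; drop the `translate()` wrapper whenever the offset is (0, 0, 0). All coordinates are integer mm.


cube([479, 549, 25]);
translate([0, 0, 25]) cube([479, 25, 331]);
translate([0, 524, 25]) cube([479, 25, 331]);
translate([0, 25, 25]) cube([25, 499, 331]);
translate([454, 25, 25]) cube([25, 499, 331]);


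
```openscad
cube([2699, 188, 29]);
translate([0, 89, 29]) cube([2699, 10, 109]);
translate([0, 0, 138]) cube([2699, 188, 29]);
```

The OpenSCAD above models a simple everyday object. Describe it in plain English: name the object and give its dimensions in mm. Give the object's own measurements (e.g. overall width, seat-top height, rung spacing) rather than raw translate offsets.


An I-beam lying along x, 2699 mm long. Overall section height 167 mm. Two flanges 188 mm wide (y) and 29 mm thick, one on the floor and one at the top; a web 10 mm thick runs between them, centred on the flange width.


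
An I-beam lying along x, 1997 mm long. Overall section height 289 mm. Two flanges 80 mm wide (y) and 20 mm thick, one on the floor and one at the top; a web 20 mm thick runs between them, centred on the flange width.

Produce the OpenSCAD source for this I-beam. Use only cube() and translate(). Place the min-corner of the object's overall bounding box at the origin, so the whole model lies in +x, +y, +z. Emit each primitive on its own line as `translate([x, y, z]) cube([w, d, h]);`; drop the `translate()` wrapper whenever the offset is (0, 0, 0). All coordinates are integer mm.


cube([1997, 80, 20]);
translate([0, 30, 20]) cube([1997, 20, 249]);
translate([0, 0, 269]) cube([1997, 80, 20]);


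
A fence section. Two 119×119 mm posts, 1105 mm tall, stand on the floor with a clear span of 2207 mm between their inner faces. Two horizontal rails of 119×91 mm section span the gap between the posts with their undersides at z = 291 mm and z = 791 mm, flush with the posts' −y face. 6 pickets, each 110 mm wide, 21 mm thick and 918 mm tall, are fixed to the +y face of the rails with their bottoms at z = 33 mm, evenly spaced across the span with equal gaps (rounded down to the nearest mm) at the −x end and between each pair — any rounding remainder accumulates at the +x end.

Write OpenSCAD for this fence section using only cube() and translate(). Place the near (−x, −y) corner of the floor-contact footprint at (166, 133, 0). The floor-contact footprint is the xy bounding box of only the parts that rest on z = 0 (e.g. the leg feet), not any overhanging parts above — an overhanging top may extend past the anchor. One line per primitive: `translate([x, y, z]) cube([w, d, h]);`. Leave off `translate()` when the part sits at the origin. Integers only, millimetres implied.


translate([166, 133, 0]) cube([119, 119, 1105]);
translate([2492, 133, 0]) cube([119, 119, 1105]);
translate([285, 133, 291]) cube([2207, 119, 91]);
translate([285, 133, 791]) cube([2207, 119, 91]);
translate([506, 252, 33]) cube([110, 21, 918]);
translate([837, 252, 33]) cube([110, 21, 918]);
translate([1168, 252, 33]) cube([110, 21, 918]);
translate([1499, 252, 33]) cube([110, 21, 918]);
translate([1830, 252, 33]) cube([110, 21, 918]);
translate([2161, 252, 33]) cube([110, 21, 918]);


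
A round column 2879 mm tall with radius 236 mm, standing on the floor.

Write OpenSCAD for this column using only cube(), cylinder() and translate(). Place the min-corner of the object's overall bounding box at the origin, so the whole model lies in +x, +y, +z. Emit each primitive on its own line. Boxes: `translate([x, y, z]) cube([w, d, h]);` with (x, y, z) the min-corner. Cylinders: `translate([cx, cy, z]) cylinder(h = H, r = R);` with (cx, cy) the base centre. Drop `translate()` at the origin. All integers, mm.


translate([236, 236, 0]) cylinder(h = 2879, r = 236);


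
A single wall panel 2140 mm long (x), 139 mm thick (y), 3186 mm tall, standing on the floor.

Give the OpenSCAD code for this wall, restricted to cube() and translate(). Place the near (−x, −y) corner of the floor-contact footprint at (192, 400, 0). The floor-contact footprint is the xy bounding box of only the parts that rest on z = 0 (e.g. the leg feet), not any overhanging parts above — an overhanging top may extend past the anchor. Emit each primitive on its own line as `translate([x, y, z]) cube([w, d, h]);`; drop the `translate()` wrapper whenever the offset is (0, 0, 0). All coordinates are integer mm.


translate([192, 400, 0]) cube([2140, 139, 3186]);


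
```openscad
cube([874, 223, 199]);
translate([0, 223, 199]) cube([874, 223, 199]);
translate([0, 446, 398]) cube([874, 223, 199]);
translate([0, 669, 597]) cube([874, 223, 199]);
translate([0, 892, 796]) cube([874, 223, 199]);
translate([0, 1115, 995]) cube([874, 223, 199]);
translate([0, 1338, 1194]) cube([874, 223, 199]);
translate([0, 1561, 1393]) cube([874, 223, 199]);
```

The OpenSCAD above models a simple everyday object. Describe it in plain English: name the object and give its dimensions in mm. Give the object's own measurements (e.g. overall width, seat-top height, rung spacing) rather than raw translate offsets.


A straight staircase of 8 solid steps. Each step is 874 mm wide (x), 223 mm deep (y, the going) and 199 mm tall (the rise). The first step rests on the floor; each subsequent step sits one going further in +y and one rise higher in +z, directly behind and above the previous step with no overlap.


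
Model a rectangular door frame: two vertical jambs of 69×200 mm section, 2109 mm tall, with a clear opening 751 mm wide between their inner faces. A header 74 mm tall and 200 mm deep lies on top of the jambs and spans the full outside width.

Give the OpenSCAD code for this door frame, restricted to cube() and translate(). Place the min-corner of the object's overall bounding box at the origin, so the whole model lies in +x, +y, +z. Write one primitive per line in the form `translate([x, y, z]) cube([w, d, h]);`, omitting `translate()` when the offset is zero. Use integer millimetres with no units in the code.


cube([69, 200, 2109]);
translate([820, 0, 0]) cube([69, 200, 2109]);
translate([0, 0, 2109]) cube([889, 200, 74]);


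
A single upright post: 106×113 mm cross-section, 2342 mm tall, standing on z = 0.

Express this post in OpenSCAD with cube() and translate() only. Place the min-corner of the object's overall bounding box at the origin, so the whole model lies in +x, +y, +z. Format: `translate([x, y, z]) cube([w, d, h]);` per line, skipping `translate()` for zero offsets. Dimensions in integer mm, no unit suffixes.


cube([106, 113, 2342]);


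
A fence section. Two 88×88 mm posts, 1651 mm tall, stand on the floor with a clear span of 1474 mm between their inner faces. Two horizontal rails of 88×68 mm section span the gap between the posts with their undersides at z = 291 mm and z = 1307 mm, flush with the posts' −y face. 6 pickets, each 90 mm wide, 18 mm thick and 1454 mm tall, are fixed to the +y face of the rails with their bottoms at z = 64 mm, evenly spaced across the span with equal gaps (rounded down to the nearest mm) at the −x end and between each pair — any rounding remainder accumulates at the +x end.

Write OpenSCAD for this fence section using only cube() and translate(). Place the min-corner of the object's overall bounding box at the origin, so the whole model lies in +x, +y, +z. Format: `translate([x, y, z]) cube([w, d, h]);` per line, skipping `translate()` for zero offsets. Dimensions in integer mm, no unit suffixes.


cube([88, 88, 1651]);
translate([1562, 0, 0]) cube([88, 88, 1651]);
translate([88, 0, 291]) cube([1474, 88, 68]);
translate([88, 0, 1307]) cube([1474, 88, 68]);
translate([221, 88, 64]) cube([90, 18, 1454]);
translate([444, 88, 64]) cube([90, 18, 1454]);
translate([667, 88, 64]) cube([90, 18, 1454]);
translate([890, 88, 64]) cube([90, 18, 1454]);
translate([1113, 88, 64]) cube([90, 18, 1454]);
translate([1336, 88, 64]) cube([90, 18, 1454]);


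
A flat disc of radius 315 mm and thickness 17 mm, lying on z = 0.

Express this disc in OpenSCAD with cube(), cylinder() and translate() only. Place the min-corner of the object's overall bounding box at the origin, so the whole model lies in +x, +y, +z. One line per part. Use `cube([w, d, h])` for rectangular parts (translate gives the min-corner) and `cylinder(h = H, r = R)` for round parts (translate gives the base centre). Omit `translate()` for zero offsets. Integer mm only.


translate([315, 315, 0]) cylinder(h = 17, r = 315);


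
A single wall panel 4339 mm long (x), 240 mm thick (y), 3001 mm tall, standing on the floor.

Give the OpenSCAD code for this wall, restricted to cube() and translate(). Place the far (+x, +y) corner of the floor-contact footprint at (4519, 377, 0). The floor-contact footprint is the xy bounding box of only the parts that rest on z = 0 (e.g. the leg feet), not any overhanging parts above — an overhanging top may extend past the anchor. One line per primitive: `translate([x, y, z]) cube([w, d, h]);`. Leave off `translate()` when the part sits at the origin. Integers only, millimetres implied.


translate([180, 137, 0]) cube([4339, 240, 3001]);


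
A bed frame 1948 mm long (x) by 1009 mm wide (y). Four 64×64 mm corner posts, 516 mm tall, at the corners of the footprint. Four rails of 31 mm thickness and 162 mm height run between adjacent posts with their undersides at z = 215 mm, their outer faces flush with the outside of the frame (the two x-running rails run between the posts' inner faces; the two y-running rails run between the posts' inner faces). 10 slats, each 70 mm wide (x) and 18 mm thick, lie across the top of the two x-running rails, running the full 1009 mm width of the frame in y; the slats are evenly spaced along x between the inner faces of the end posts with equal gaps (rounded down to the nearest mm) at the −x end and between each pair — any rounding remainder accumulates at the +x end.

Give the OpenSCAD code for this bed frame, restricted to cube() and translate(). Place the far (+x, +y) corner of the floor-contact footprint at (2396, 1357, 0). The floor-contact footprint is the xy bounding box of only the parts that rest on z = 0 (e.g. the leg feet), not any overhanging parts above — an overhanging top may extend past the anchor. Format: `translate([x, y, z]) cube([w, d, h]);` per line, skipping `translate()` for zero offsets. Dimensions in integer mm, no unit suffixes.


translate([448, 348, 0]) cube([64, 64, 516]);
translate([448, 1293, 0]) cube([64, 64, 516]);
translate([2332, 348, 0]) cube([64, 64, 516]);
translate([2332, 1293, 0]) cube([64, 64, 516]);
translate([512, 348, 215]) cube([1820, 31, 162]);
translate([512, 1326, 215]) cube([1820, 31, 162]);
translate([448, 412, 215]) cube([31, 881, 162]);
translate([2365, 412, 215]) cube([31, 881, 162]);
translate([613, 348, 377]) cube([70, 1009, 18]);
translate([784, 348, 377]) cube([70, 1009, 18]);
translate([955, 348, 377]) cube([70, 1009, 18]);
translate([1126, 348, 377]) cube([70, 1009, 18]);
translate([1297, 348, 377]) cube([70, 1009, 18]);
translate([1468, 348, 377]) cube([70, 1009, 18]);
translate([1639, 348, 377]) cube([70, 1009, 18]);
translate([1810, 348, 377]) cube([70, 1009, 18]);
translate([1981, 348, 377]) cube([70, 1009, 18]);
translate([2152, 348, 377]) cube([70, 1009, 18]);


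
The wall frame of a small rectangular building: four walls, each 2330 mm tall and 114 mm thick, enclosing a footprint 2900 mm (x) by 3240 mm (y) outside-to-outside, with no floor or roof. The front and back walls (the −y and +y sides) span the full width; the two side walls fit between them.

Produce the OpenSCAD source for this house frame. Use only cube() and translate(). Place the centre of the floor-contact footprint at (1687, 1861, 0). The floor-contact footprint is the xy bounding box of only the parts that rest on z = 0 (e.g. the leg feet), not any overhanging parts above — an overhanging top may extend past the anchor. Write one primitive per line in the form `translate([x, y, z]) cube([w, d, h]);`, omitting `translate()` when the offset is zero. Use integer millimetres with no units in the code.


translate([237, 241, 0]) cube([2900, 114, 2330]);
translate([237, 3367, 0]) cube([2900, 114, 2330]);
translate([237, 355, 0]) cube([114, 3012, 2330]);
translate([3023, 355, 0]) cube([114, 3012, 2330]);


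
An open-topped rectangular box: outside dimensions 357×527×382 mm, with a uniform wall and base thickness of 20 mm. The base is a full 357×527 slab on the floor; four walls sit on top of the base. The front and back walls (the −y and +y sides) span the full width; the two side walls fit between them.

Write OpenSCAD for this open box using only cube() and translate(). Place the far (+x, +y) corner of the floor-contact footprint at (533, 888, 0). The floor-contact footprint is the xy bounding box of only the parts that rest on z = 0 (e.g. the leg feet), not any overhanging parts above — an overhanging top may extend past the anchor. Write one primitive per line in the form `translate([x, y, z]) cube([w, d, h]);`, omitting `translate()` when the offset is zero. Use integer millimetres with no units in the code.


translate([176, 361, 0]) cube([357, 527, 20]);
translate([176, 361, 20]) cube([357, 20, 362]);
translate([176, 868, 20]) cube([357, 20, 362]);
translate([176, 381, 20]) cube([20, 487, 362]);
translate([513, 381, 20]) cube([20, 487, 362]);


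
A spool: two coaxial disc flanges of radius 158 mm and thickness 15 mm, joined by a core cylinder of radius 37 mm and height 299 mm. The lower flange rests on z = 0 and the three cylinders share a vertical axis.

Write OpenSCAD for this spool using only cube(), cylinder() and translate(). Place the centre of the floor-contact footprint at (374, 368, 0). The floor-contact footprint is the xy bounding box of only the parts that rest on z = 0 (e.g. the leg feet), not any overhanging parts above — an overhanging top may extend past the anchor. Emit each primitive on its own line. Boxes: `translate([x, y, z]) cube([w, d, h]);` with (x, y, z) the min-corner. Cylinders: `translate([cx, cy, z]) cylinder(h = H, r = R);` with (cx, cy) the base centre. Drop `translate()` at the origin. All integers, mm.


translate([374, 368, 0]) cylinder(h = 15, r = 158);
translate([374, 368, 15]) cylinder(h = 299, r = 37);
translate([374, 368, 314]) cylinder(h = 15, r = 158);


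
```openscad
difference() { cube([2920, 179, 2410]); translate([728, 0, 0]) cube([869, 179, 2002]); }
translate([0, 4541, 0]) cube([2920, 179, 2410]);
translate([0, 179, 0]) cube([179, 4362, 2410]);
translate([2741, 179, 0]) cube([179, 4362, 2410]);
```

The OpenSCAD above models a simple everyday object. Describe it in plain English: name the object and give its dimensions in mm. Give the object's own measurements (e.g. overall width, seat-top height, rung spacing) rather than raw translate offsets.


A single room: four walls, each 2410 mm tall and 179 mm thick, enclosing an outside footprint 2920×4720 mm (x × y), no floor or roof. The front and back walls (−y and +y sides) run the full x-width; the side walls fit between their inner faces. A door opening 869 mm wide and 2002 mm tall is cut through the front wall from the floor up, its −x edge 728 mm from the wall's −x end.


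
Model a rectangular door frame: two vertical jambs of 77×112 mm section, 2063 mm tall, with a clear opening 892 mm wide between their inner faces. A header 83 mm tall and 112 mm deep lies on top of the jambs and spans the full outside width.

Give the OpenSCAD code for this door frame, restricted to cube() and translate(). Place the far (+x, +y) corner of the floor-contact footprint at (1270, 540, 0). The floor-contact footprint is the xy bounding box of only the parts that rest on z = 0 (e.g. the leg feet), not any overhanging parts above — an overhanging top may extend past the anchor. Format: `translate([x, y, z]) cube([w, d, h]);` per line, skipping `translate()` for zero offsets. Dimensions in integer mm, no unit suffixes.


translate([224, 428, 0]) cube([77, 112, 2063]);
translate([1193, 428, 0]) cube([77, 112, 2063]);
translate([224, 428, 2063]) cube([1046, 112, 83]);


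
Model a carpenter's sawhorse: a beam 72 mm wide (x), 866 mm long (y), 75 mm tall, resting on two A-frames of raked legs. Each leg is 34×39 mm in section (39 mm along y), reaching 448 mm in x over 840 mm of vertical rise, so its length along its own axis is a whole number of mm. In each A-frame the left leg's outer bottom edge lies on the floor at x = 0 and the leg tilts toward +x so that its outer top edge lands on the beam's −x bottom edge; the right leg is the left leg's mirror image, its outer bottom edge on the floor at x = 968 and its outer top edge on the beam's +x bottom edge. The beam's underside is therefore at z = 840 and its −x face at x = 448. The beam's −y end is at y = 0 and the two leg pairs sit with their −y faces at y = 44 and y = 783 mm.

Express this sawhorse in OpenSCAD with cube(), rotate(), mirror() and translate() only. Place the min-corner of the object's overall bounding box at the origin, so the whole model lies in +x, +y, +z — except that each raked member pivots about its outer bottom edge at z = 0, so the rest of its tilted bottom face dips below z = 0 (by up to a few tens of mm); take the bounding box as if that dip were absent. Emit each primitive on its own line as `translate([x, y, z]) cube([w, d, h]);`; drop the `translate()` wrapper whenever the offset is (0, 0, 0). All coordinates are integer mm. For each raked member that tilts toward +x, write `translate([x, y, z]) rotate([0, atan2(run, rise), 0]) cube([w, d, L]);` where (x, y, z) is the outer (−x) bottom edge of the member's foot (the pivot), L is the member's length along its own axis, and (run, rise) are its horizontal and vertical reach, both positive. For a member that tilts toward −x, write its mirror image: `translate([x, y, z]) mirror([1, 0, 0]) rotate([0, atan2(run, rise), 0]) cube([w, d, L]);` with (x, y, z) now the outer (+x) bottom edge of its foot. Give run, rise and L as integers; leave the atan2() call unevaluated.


translate([448, 0, 840]) cube([72, 866, 75]);
translate([0, 44, 0]) rotate([0, atan2(448, 840), 0]) cube([34, 39, 952]);
translate([968, 44, 0]) mirror([1, 0, 0]) rotate([0, atan2(448, 840), 0]) cube([34, 39, 952]);
translate([0, 783, 0]) rotate([0, atan2(448, 840), 0]) cube([34, 39, 952]);
translate([968, 783, 0]) mirror([1, 0, 0]) rotate([0, atan2(448, 840), 0]) cube([34, 39, 952]);


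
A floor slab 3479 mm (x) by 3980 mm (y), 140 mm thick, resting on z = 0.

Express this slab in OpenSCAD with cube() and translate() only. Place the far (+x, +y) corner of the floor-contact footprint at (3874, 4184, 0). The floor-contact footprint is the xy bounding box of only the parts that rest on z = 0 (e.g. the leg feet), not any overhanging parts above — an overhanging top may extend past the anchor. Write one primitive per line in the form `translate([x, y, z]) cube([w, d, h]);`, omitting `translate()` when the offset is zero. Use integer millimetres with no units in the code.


translate([395, 204, 0]) cube([3479, 3980, 140]);


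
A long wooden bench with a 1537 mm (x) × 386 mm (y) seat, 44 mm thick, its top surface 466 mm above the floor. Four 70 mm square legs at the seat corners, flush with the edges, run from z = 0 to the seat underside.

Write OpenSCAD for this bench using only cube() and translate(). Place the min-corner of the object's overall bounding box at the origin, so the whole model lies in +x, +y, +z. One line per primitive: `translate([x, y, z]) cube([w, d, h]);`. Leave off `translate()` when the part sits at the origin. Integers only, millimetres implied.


// leg_h = 466 − 44 = 422
translate([0, 0, 422]) cube([1537, 386, 44]);
cube([70, 70, 422]);
translate([0, 316, 0]) cube([70, 70, 422]);
translate([1467, 0, 0]) cube([70, 70, 422]);
translate([1467, 316, 0]) cube([70, 70, 422]);


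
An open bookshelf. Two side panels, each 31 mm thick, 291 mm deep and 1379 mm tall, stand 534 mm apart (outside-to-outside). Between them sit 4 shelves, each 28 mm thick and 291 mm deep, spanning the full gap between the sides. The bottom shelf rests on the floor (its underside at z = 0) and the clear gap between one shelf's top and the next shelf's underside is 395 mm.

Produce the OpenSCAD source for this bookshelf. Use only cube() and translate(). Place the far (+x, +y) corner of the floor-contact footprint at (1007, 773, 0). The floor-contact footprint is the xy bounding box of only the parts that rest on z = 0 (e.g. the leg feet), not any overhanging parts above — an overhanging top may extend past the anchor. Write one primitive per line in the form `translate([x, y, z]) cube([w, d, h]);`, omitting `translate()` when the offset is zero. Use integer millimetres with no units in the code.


translate([473, 482, 0]) cube([31, 291, 1379]);
translate([976, 482, 0]) cube([31, 291, 1379]);
translate([504, 482, 0]) cube([472, 291, 28]);
translate([504, 482, 423]) cube([472, 291, 28]);
translate([504, 482, 846]) cube([472, 291, 28]);
translate([504, 482, 1269]) cube([472, 291, 28]);


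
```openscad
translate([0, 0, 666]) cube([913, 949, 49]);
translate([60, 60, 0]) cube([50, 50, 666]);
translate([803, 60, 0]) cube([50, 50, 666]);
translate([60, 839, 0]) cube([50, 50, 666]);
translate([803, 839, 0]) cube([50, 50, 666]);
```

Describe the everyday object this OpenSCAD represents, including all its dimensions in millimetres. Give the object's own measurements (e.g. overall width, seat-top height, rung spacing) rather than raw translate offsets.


A table: top 913 mm (x) × 949 mm (y), 49 mm thick, upper face at z = 715 mm, on four 50×50 mm square legs, each inset 60 mm from the nearest pair of top edges from z = 0 to the bottom of the top.


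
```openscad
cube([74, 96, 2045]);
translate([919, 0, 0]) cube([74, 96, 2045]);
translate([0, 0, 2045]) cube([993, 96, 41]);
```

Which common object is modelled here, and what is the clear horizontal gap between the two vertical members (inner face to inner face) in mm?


A door frame. The clear opening width is 845 mm.

Two 2045 mm tall posts with a header on top — a door frame. The left jamb is 74 mm wide at x = 0; the right jamb starts at x = 919. The clear opening is 919 − 74 = 845 mm.


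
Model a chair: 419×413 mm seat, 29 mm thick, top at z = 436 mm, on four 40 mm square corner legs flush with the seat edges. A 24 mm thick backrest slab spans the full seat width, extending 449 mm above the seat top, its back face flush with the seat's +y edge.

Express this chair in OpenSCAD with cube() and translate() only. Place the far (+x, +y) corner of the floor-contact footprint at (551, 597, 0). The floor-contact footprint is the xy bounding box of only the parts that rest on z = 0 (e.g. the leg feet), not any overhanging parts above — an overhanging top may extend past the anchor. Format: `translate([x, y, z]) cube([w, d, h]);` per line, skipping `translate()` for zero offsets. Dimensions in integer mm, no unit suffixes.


translate([132, 184, 407]) cube([419, 413, 29]);
translate([132, 184, 0]) cube([40, 40, 407]);
translate([511, 184, 0]) cube([40, 40, 407]);
translate([132, 557, 0]) cube([40, 40, 407]);
translate([511, 557, 0]) cube([40, 40, 407]);
translate([132, 573, 436]) cube([419, 24, 449]);


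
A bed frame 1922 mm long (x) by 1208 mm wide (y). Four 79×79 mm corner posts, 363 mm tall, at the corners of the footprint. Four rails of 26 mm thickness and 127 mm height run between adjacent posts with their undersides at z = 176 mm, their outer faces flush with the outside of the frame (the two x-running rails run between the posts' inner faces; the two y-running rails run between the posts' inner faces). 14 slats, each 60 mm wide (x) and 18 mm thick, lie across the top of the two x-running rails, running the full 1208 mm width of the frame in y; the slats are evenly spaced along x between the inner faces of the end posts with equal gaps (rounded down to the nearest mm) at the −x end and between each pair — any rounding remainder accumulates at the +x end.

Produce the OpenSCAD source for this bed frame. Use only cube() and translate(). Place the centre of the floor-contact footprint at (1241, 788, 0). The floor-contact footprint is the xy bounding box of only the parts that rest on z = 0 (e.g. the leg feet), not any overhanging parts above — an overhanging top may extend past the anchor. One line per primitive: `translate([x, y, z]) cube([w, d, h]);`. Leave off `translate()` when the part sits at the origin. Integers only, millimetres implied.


translate([280, 184, 0]) cube([79, 79, 363]);
translate([280, 1313, 0]) cube([79, 79, 363]);
translate([2123, 184, 0]) cube([79, 79, 363]);
translate([2123, 1313, 0]) cube([79, 79, 363]);
translate([359, 184, 176]) cube([1764, 26, 127]);
translate([359, 1366, 176]) cube([1764, 26, 127]);
translate([280, 263, 176]) cube([26, 1050, 127]);
translate([2176, 263, 176]) cube([26, 1050, 127]);
translate([420, 184, 303]) cube([60, 1208, 18]);
translate([541, 184, 303]) cube([60, 1208, 18]);
translate([662, 184, 303]) cube([60, 1208, 18]);
translate([783, 184, 303]) cube([60, 1208, 18]);
translate([904, 184, 303]) cube([60, 1208, 18]);
translate([1025, 184, 303]) cube([60, 1208, 18]);
translate([1146, 184, 303]) cube([60, 1208, 18]);
translate([1267, 184, 303]) cube([60, 1208, 18]);
translate([1388, 184, 303]) cube([60, 1208, 18]);
translate([1509, 184, 303]) cube([60, 1208, 18]);
translate([1630, 184, 303]) cube([60, 1208, 18]);
translate([1751, 184, 303]) cube([60, 1208, 18]);
translate([1872, 184, 303]) cube([60, 1208, 18]);
translate([1993, 184, 303]) cube([60, 1208, 18]);


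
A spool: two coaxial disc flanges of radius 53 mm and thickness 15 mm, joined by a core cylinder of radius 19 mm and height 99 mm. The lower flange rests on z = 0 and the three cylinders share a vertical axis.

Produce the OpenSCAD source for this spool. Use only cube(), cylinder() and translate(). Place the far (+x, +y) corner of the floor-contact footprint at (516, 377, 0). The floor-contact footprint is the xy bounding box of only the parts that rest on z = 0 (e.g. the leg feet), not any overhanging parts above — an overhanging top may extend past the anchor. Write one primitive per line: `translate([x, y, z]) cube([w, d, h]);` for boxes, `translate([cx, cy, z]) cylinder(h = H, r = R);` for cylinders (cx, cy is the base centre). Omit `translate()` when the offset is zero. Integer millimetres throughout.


translate([463, 324, 0]) cylinder(h = 15, r = 53);
translate([463, 324, 15]) cylinder(h = 99, r = 19);
translate([463, 324, 114]) cylinder(h = 15, r = 53);


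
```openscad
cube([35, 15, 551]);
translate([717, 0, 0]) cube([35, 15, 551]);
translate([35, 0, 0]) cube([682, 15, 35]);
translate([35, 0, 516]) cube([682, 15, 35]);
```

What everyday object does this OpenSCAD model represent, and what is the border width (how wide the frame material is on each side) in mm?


A picture frame. The border width is 35 mm.

Four thin pieces enclosing a rectangular opening — a picture frame. The two full-height stiles are 551 mm tall; the top rail sits at z = 516 and is 35 mm tall, so the border above the opening is 551 − 516 = 35 mm, matching the stile x-width.


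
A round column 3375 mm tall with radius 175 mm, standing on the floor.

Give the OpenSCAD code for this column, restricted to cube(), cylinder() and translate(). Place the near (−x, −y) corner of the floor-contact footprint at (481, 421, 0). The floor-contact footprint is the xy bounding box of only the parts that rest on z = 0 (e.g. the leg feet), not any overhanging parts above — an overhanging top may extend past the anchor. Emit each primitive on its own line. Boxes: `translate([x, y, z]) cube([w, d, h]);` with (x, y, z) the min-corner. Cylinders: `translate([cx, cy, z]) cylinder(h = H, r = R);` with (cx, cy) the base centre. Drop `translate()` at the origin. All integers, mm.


translate([656, 596, 0]) cylinder(h = 3375, r = 175);
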